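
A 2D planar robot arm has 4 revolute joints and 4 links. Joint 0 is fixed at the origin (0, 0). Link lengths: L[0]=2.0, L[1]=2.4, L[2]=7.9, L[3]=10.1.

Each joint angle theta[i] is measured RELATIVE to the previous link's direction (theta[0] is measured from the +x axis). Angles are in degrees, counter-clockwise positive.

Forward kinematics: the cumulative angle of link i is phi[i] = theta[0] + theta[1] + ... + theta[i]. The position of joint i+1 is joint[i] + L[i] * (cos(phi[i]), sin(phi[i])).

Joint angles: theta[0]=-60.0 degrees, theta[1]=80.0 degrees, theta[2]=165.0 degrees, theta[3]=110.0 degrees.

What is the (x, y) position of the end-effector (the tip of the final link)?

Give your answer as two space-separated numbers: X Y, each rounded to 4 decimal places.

Answer: -0.3462 -10.7534

Derivation:
joint[0] = (0.0000, 0.0000)  (base)
link 0: phi[0] = -60 = -60 deg
  cos(-60 deg) = 0.5000, sin(-60 deg) = -0.8660
  joint[1] = (0.0000, 0.0000) + 2 * (0.5000, -0.8660) = (0.0000 + 1.0000, 0.0000 + -1.7321) = (1.0000, -1.7321)
link 1: phi[1] = -60 + 80 = 20 deg
  cos(20 deg) = 0.9397, sin(20 deg) = 0.3420
  joint[2] = (1.0000, -1.7321) + 2.4 * (0.9397, 0.3420) = (1.0000 + 2.2553, -1.7321 + 0.8208) = (3.2553, -0.9112)
link 2: phi[2] = -60 + 80 + 165 = 185 deg
  cos(185 deg) = -0.9962, sin(185 deg) = -0.0872
  joint[3] = (3.2553, -0.9112) + 7.9 * (-0.9962, -0.0872) = (3.2553 + -7.8699, -0.9112 + -0.6885) = (-4.6147, -1.5997)
link 3: phi[3] = -60 + 80 + 165 + 110 = 295 deg
  cos(295 deg) = 0.4226, sin(295 deg) = -0.9063
  joint[4] = (-4.6147, -1.5997) + 10.1 * (0.4226, -0.9063) = (-4.6147 + 4.2684, -1.5997 + -9.1537) = (-0.3462, -10.7534)
End effector: (-0.3462, -10.7534)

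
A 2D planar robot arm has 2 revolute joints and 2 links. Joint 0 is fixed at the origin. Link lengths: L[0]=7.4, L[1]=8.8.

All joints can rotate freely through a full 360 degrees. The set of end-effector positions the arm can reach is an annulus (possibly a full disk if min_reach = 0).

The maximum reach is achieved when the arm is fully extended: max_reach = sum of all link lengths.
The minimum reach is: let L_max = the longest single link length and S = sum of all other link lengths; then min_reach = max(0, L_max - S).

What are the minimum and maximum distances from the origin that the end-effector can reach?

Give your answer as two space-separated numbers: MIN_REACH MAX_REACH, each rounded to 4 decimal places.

Answer: 1.4000 16.2000

Derivation:
Link lengths: [7.4, 8.8]
max_reach = 7.4 + 8.8 = 16.2
L_max = max([7.4, 8.8]) = 8.8
S (sum of others) = 16.2 - 8.8 = 7.4
min_reach = max(0, 8.8 - 7.4) = max(0, 1.4) = 1.4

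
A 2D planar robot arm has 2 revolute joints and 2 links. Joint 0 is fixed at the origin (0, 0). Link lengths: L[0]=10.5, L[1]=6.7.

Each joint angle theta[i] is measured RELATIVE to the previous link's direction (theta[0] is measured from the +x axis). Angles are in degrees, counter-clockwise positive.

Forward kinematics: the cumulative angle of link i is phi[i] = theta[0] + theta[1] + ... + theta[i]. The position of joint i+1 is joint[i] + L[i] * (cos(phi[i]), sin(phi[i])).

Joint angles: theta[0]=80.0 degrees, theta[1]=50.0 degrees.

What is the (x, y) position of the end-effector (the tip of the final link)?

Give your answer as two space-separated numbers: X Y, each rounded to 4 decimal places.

joint[0] = (0.0000, 0.0000)  (base)
link 0: phi[0] = 80 = 80 deg
  cos(80 deg) = 0.1736, sin(80 deg) = 0.9848
  joint[1] = (0.0000, 0.0000) + 10.5 * (0.1736, 0.9848) = (0.0000 + 1.8233, 0.0000 + 10.3405) = (1.8233, 10.3405)
link 1: phi[1] = 80 + 50 = 130 deg
  cos(130 deg) = -0.6428, sin(130 deg) = 0.7660
  joint[2] = (1.8233, 10.3405) + 6.7 * (-0.6428, 0.7660) = (1.8233 + -4.3067, 10.3405 + 5.1325) = (-2.4834, 15.4730)
End effector: (-2.4834, 15.4730)

Answer: -2.4834 15.4730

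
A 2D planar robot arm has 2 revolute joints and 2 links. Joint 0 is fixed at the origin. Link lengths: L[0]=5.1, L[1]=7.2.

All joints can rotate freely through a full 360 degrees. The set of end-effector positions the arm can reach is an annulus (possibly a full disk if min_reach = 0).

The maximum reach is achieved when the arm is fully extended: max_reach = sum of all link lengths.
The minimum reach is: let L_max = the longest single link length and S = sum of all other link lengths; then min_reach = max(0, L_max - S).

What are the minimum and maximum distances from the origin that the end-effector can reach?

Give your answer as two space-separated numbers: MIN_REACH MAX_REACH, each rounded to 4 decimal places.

Answer: 2.1000 12.3000

Derivation:
Link lengths: [5.1, 7.2]
max_reach = 5.1 + 7.2 = 12.3
L_max = max([5.1, 7.2]) = 7.2
S (sum of others) = 12.3 - 7.2 = 5.1
min_reach = max(0, 7.2 - 5.1) = max(0, 2.1) = 2.1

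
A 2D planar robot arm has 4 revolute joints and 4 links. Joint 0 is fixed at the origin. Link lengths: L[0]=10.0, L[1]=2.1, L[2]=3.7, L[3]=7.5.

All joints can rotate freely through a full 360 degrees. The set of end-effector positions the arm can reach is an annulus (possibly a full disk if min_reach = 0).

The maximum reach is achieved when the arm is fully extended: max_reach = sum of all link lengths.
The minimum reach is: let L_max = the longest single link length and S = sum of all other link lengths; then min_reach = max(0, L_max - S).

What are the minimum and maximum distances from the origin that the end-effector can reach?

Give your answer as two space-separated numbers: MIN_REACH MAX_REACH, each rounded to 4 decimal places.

Link lengths: [10.0, 2.1, 3.7, 7.5]
max_reach = 10 + 2.1 + 3.7 + 7.5 = 23.3
L_max = max([10.0, 2.1, 3.7, 7.5]) = 10
S (sum of others) = 23.3 - 10 = 13.3
min_reach = max(0, 10 - 13.3) = max(0, -3.3) = 0

Answer: 0.0000 23.3000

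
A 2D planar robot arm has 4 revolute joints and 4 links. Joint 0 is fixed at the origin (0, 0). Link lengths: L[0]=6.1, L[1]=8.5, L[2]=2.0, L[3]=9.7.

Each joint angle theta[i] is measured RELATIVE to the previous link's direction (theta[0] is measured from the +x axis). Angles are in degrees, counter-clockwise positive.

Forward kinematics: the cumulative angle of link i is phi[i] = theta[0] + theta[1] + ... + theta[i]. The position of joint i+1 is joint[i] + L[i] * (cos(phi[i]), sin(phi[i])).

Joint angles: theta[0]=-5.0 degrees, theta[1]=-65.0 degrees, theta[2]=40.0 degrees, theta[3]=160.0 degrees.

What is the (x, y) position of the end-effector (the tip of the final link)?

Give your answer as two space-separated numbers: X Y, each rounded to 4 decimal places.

Answer: 4.4810 -2.0884

Derivation:
joint[0] = (0.0000, 0.0000)  (base)
link 0: phi[0] = -5 = -5 deg
  cos(-5 deg) = 0.9962, sin(-5 deg) = -0.0872
  joint[1] = (0.0000, 0.0000) + 6.1 * (0.9962, -0.0872) = (0.0000 + 6.0768, 0.0000 + -0.5317) = (6.0768, -0.5317)
link 1: phi[1] = -5 + -65 = -70 deg
  cos(-70 deg) = 0.3420, sin(-70 deg) = -0.9397
  joint[2] = (6.0768, -0.5317) + 8.5 * (0.3420, -0.9397) = (6.0768 + 2.9072, -0.5317 + -7.9874) = (8.9840, -8.5190)
link 2: phi[2] = -5 + -65 + 40 = -30 deg
  cos(-30 deg) = 0.8660, sin(-30 deg) = -0.5000
  joint[3] = (8.9840, -8.5190) + 2 * (0.8660, -0.5000) = (8.9840 + 1.7321, -8.5190 + -1.0000) = (10.7160, -9.5190)
link 3: phi[3] = -5 + -65 + 40 + 160 = 130 deg
  cos(130 deg) = -0.6428, sin(130 deg) = 0.7660
  joint[4] = (10.7160, -9.5190) + 9.7 * (-0.6428, 0.7660) = (10.7160 + -6.2350, -9.5190 + 7.4306) = (4.4810, -2.0884)
End effector: (4.4810, -2.0884)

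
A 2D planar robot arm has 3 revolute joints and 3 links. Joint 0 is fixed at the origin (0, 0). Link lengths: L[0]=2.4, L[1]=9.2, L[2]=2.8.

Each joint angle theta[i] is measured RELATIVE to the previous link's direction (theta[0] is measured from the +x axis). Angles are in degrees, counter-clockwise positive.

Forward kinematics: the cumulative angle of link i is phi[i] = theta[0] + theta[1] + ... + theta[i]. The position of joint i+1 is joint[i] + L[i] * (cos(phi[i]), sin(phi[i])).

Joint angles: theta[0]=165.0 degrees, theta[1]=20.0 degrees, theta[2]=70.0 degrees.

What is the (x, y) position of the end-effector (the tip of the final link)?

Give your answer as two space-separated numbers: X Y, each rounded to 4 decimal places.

joint[0] = (0.0000, 0.0000)  (base)
link 0: phi[0] = 165 = 165 deg
  cos(165 deg) = -0.9659, sin(165 deg) = 0.2588
  joint[1] = (0.0000, 0.0000) + 2.4 * (-0.9659, 0.2588) = (0.0000 + -2.3182, 0.0000 + 0.6212) = (-2.3182, 0.6212)
link 1: phi[1] = 165 + 20 = 185 deg
  cos(185 deg) = -0.9962, sin(185 deg) = -0.0872
  joint[2] = (-2.3182, 0.6212) + 9.2 * (-0.9962, -0.0872) = (-2.3182 + -9.1650, 0.6212 + -0.8018) = (-11.4832, -0.1807)
link 2: phi[2] = 165 + 20 + 70 = 255 deg
  cos(255 deg) = -0.2588, sin(255 deg) = -0.9659
  joint[3] = (-11.4832, -0.1807) + 2.8 * (-0.2588, -0.9659) = (-11.4832 + -0.7247, -0.1807 + -2.7046) = (-12.2079, -2.8853)
End effector: (-12.2079, -2.8853)

Answer: -12.2079 -2.8853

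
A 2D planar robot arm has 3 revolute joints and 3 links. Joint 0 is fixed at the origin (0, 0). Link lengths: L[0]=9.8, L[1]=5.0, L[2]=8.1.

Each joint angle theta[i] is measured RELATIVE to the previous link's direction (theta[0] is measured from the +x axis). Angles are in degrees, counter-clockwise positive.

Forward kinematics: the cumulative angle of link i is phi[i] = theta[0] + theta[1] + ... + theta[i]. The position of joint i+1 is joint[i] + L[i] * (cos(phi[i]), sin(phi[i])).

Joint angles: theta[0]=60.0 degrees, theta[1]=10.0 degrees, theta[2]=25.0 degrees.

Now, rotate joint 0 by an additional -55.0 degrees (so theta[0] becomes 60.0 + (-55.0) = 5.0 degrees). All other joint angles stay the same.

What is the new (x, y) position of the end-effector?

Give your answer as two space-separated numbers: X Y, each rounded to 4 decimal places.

Answer: 20.7973 7.3548

Derivation:
joint[0] = (0.0000, 0.0000)  (base)
link 0: phi[0] = 5 = 5 deg
  cos(5 deg) = 0.9962, sin(5 deg) = 0.0872
  joint[1] = (0.0000, 0.0000) + 9.8 * (0.9962, 0.0872) = (0.0000 + 9.7627, 0.0000 + 0.8541) = (9.7627, 0.8541)
link 1: phi[1] = 5 + 10 = 15 deg
  cos(15 deg) = 0.9659, sin(15 deg) = 0.2588
  joint[2] = (9.7627, 0.8541) + 5 * (0.9659, 0.2588) = (9.7627 + 4.8296, 0.8541 + 1.2941) = (14.5923, 2.1482)
link 2: phi[2] = 5 + 10 + 25 = 40 deg
  cos(40 deg) = 0.7660, sin(40 deg) = 0.6428
  joint[3] = (14.5923, 2.1482) + 8.1 * (0.7660, 0.6428) = (14.5923 + 6.2050, 2.1482 + 5.2066) = (20.7973, 7.3548)
End effector: (20.7973, 7.3548)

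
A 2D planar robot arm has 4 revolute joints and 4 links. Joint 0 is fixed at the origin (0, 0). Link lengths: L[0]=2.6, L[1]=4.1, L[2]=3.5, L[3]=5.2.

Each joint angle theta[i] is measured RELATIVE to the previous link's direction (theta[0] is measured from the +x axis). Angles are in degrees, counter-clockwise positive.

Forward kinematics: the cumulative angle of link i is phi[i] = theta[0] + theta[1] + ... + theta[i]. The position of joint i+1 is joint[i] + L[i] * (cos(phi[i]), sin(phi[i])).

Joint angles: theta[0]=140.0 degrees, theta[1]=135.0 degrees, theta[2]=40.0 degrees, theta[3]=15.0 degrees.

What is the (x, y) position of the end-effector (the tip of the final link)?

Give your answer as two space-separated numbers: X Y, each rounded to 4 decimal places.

Answer: 5.3438 -7.4880

Derivation:
joint[0] = (0.0000, 0.0000)  (base)
link 0: phi[0] = 140 = 140 deg
  cos(140 deg) = -0.7660, sin(140 deg) = 0.6428
  joint[1] = (0.0000, 0.0000) + 2.6 * (-0.7660, 0.6428) = (0.0000 + -1.9917, 0.0000 + 1.6712) = (-1.9917, 1.6712)
link 1: phi[1] = 140 + 135 = 275 deg
  cos(275 deg) = 0.0872, sin(275 deg) = -0.9962
  joint[2] = (-1.9917, 1.6712) + 4.1 * (0.0872, -0.9962) = (-1.9917 + 0.3573, 1.6712 + -4.0844) = (-1.6344, -2.4132)
link 2: phi[2] = 140 + 135 + 40 = 315 deg
  cos(315 deg) = 0.7071, sin(315 deg) = -0.7071
  joint[3] = (-1.6344, -2.4132) + 3.5 * (0.7071, -0.7071) = (-1.6344 + 2.4749, -2.4132 + -2.4749) = (0.8405, -4.8880)
link 3: phi[3] = 140 + 135 + 40 + 15 = 330 deg
  cos(330 deg) = 0.8660, sin(330 deg) = -0.5000
  joint[4] = (0.8405, -4.8880) + 5.2 * (0.8660, -0.5000) = (0.8405 + 4.5033, -4.8880 + -2.6000) = (5.3438, -7.4880)
End effector: (5.3438, -7.4880)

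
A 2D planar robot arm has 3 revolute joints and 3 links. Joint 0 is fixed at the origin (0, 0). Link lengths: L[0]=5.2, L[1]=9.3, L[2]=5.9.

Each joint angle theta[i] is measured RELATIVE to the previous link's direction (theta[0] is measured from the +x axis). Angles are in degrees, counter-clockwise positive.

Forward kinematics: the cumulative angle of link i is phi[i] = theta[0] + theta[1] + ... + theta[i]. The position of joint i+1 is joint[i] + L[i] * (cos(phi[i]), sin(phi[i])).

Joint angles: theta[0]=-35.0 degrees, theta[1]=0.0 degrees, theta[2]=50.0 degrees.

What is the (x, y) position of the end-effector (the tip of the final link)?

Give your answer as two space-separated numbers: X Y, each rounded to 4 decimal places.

joint[0] = (0.0000, 0.0000)  (base)
link 0: phi[0] = -35 = -35 deg
  cos(-35 deg) = 0.8192, sin(-35 deg) = -0.5736
  joint[1] = (0.0000, 0.0000) + 5.2 * (0.8192, -0.5736) = (0.0000 + 4.2596, 0.0000 + -2.9826) = (4.2596, -2.9826)
link 1: phi[1] = -35 + 0 = -35 deg
  cos(-35 deg) = 0.8192, sin(-35 deg) = -0.5736
  joint[2] = (4.2596, -2.9826) + 9.3 * (0.8192, -0.5736) = (4.2596 + 7.6181, -2.9826 + -5.3343) = (11.8777, -8.3169)
link 2: phi[2] = -35 + 0 + 50 = 15 deg
  cos(15 deg) = 0.9659, sin(15 deg) = 0.2588
  joint[3] = (11.8777, -8.3169) + 5.9 * (0.9659, 0.2588) = (11.8777 + 5.6990, -8.3169 + 1.5270) = (17.5767, -6.7898)
End effector: (17.5767, -6.7898)

Answer: 17.5767 -6.7898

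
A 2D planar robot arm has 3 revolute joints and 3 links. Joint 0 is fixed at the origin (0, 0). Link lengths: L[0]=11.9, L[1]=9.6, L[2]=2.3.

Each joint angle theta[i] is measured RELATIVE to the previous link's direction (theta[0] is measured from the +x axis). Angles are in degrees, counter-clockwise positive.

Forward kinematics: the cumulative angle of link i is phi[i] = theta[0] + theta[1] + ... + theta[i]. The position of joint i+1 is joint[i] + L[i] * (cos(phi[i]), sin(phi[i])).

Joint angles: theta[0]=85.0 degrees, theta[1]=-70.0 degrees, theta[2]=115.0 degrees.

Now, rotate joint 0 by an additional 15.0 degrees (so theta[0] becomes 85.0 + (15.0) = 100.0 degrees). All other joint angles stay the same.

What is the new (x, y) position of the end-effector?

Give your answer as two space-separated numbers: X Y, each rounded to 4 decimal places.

joint[0] = (0.0000, 0.0000)  (base)
link 0: phi[0] = 100 = 100 deg
  cos(100 deg) = -0.1736, sin(100 deg) = 0.9848
  joint[1] = (0.0000, 0.0000) + 11.9 * (-0.1736, 0.9848) = (0.0000 + -2.0664, 0.0000 + 11.7192) = (-2.0664, 11.7192)
link 1: phi[1] = 100 + -70 = 30 deg
  cos(30 deg) = 0.8660, sin(30 deg) = 0.5000
  joint[2] = (-2.0664, 11.7192) + 9.6 * (0.8660, 0.5000) = (-2.0664 + 8.3138, 11.7192 + 4.8000) = (6.2474, 16.5192)
link 2: phi[2] = 100 + -70 + 115 = 145 deg
  cos(145 deg) = -0.8192, sin(145 deg) = 0.5736
  joint[3] = (6.2474, 16.5192) + 2.3 * (-0.8192, 0.5736) = (6.2474 + -1.8840, 16.5192 + 1.3192) = (4.3634, 17.8384)
End effector: (4.3634, 17.8384)

Answer: 4.3634 17.8384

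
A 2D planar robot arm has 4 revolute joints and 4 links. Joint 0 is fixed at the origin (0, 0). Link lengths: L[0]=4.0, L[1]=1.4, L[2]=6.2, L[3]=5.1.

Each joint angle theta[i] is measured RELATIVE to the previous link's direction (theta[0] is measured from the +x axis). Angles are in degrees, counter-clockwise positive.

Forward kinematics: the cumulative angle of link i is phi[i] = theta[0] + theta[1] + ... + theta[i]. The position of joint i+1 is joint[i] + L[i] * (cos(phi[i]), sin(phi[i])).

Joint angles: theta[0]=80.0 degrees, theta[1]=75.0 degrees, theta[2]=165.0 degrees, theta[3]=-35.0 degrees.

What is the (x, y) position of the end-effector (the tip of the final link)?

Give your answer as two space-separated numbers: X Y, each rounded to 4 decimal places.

Answer: 5.4952 -4.3806

Derivation:
joint[0] = (0.0000, 0.0000)  (base)
link 0: phi[0] = 80 = 80 deg
  cos(80 deg) = 0.1736, sin(80 deg) = 0.9848
  joint[1] = (0.0000, 0.0000) + 4 * (0.1736, 0.9848) = (0.0000 + 0.6946, 0.0000 + 3.9392) = (0.6946, 3.9392)
link 1: phi[1] = 80 + 75 = 155 deg
  cos(155 deg) = -0.9063, sin(155 deg) = 0.4226
  joint[2] = (0.6946, 3.9392) + 1.4 * (-0.9063, 0.4226) = (0.6946 + -1.2688, 3.9392 + 0.5917) = (-0.5742, 4.5309)
link 2: phi[2] = 80 + 75 + 165 = 320 deg
  cos(320 deg) = 0.7660, sin(320 deg) = -0.6428
  joint[3] = (-0.5742, 4.5309) + 6.2 * (0.7660, -0.6428) = (-0.5742 + 4.7495, 4.5309 + -3.9853) = (4.1752, 0.5456)
link 3: phi[3] = 80 + 75 + 165 + -35 = 285 deg
  cos(285 deg) = 0.2588, sin(285 deg) = -0.9659
  joint[4] = (4.1752, 0.5456) + 5.1 * (0.2588, -0.9659) = (4.1752 + 1.3200, 0.5456 + -4.9262) = (5.4952, -4.3806)
End effector: (5.4952, -4.3806)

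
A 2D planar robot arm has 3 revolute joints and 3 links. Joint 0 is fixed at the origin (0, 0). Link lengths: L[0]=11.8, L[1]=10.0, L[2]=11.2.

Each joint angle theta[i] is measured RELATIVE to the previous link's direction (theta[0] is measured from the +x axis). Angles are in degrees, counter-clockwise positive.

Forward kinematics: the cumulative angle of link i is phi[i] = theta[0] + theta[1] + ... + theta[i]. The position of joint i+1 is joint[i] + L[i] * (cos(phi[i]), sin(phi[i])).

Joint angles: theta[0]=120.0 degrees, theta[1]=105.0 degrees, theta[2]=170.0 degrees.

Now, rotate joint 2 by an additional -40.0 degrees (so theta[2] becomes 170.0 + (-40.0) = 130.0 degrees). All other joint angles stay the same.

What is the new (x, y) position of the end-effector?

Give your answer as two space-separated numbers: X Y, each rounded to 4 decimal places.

joint[0] = (0.0000, 0.0000)  (base)
link 0: phi[0] = 120 = 120 deg
  cos(120 deg) = -0.5000, sin(120 deg) = 0.8660
  joint[1] = (0.0000, 0.0000) + 11.8 * (-0.5000, 0.8660) = (0.0000 + -5.9000, 0.0000 + 10.2191) = (-5.9000, 10.2191)
link 1: phi[1] = 120 + 105 = 225 deg
  cos(225 deg) = -0.7071, sin(225 deg) = -0.7071
  joint[2] = (-5.9000, 10.2191) + 10 * (-0.7071, -0.7071) = (-5.9000 + -7.0711, 10.2191 + -7.0711) = (-12.9711, 3.1480)
link 2: phi[2] = 120 + 105 + 130 = 355 deg
  cos(355 deg) = 0.9962, sin(355 deg) = -0.0872
  joint[3] = (-12.9711, 3.1480) + 11.2 * (0.9962, -0.0872) = (-12.9711 + 11.1574, 3.1480 + -0.9761) = (-1.8137, 2.1719)
End effector: (-1.8137, 2.1719)

Answer: -1.8137 2.1719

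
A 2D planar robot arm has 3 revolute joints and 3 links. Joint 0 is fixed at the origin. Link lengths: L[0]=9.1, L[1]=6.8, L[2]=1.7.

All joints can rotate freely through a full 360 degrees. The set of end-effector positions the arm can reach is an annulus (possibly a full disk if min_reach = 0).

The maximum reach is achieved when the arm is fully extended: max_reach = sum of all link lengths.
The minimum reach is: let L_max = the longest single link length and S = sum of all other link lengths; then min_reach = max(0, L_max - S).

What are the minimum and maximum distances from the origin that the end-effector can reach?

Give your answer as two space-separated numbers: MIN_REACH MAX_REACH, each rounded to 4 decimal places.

Link lengths: [9.1, 6.8, 1.7]
max_reach = 9.1 + 6.8 + 1.7 = 17.6
L_max = max([9.1, 6.8, 1.7]) = 9.1
S (sum of others) = 17.6 - 9.1 = 8.5
min_reach = max(0, 9.1 - 8.5) = max(0, 0.6) = 0.6

Answer: 0.6000 17.6000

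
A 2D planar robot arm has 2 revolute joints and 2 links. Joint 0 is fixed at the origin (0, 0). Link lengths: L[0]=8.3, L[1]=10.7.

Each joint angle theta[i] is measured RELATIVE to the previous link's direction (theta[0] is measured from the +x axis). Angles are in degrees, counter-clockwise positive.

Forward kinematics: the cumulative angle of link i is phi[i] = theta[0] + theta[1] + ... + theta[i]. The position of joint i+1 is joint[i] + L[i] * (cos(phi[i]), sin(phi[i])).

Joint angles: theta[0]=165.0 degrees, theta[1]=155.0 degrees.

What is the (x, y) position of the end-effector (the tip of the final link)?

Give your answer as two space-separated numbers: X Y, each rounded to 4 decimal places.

joint[0] = (0.0000, 0.0000)  (base)
link 0: phi[0] = 165 = 165 deg
  cos(165 deg) = -0.9659, sin(165 deg) = 0.2588
  joint[1] = (0.0000, 0.0000) + 8.3 * (-0.9659, 0.2588) = (0.0000 + -8.0172, 0.0000 + 2.1482) = (-8.0172, 2.1482)
link 1: phi[1] = 165 + 155 = 320 deg
  cos(320 deg) = 0.7660, sin(320 deg) = -0.6428
  joint[2] = (-8.0172, 2.1482) + 10.7 * (0.7660, -0.6428) = (-8.0172 + 8.1967, 2.1482 + -6.8778) = (0.1795, -4.7296)
End effector: (0.1795, -4.7296)

Answer: 0.1795 -4.7296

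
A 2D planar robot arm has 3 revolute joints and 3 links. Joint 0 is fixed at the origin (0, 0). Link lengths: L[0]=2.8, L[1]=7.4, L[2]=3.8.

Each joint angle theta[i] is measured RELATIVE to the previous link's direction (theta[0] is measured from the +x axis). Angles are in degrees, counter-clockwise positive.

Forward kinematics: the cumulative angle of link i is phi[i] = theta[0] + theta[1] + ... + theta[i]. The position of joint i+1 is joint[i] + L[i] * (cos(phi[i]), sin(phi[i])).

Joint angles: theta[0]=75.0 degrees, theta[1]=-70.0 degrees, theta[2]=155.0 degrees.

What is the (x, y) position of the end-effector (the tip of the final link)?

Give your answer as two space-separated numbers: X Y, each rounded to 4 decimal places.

Answer: 4.5257 4.6492

Derivation:
joint[0] = (0.0000, 0.0000)  (base)
link 0: phi[0] = 75 = 75 deg
  cos(75 deg) = 0.2588, sin(75 deg) = 0.9659
  joint[1] = (0.0000, 0.0000) + 2.8 * (0.2588, 0.9659) = (0.0000 + 0.7247, 0.0000 + 2.7046) = (0.7247, 2.7046)
link 1: phi[1] = 75 + -70 = 5 deg
  cos(5 deg) = 0.9962, sin(5 deg) = 0.0872
  joint[2] = (0.7247, 2.7046) + 7.4 * (0.9962, 0.0872) = (0.7247 + 7.3718, 2.7046 + 0.6450) = (8.0965, 3.3495)
link 2: phi[2] = 75 + -70 + 155 = 160 deg
  cos(160 deg) = -0.9397, sin(160 deg) = 0.3420
  joint[3] = (8.0965, 3.3495) + 3.8 * (-0.9397, 0.3420) = (8.0965 + -3.5708, 3.3495 + 1.2997) = (4.5257, 4.6492)
End effector: (4.5257, 4.6492)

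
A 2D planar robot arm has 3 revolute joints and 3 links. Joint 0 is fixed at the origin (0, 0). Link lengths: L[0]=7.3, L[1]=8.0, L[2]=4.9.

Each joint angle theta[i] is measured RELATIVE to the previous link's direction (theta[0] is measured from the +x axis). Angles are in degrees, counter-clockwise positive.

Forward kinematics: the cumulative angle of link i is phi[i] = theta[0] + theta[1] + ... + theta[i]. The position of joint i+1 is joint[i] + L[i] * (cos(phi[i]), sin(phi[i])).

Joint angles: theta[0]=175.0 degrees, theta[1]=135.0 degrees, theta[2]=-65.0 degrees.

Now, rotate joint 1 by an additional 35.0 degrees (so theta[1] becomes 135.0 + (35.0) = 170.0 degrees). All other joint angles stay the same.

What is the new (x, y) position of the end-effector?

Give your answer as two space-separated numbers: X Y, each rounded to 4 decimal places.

Answer: 1.3061 -6.2599

Derivation:
joint[0] = (0.0000, 0.0000)  (base)
link 0: phi[0] = 175 = 175 deg
  cos(175 deg) = -0.9962, sin(175 deg) = 0.0872
  joint[1] = (0.0000, 0.0000) + 7.3 * (-0.9962, 0.0872) = (0.0000 + -7.2722, 0.0000 + 0.6362) = (-7.2722, 0.6362)
link 1: phi[1] = 175 + 170 = 345 deg
  cos(345 deg) = 0.9659, sin(345 deg) = -0.2588
  joint[2] = (-7.2722, 0.6362) + 8 * (0.9659, -0.2588) = (-7.2722 + 7.7274, 0.6362 + -2.0706) = (0.4552, -1.4343)
link 2: phi[2] = 175 + 170 + -65 = 280 deg
  cos(280 deg) = 0.1736, sin(280 deg) = -0.9848
  joint[3] = (0.4552, -1.4343) + 4.9 * (0.1736, -0.9848) = (0.4552 + 0.8509, -1.4343 + -4.8256) = (1.3061, -6.2599)
End effector: (1.3061, -6.2599)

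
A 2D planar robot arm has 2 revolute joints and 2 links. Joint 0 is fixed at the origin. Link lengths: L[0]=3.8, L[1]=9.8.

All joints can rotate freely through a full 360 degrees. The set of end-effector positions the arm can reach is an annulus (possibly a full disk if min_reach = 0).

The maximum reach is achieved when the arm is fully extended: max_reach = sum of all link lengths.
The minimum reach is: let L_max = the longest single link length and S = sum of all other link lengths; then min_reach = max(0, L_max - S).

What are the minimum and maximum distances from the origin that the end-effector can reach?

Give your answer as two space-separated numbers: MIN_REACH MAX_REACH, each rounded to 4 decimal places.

Link lengths: [3.8, 9.8]
max_reach = 3.8 + 9.8 = 13.6
L_max = max([3.8, 9.8]) = 9.8
S (sum of others) = 13.6 - 9.8 = 3.8
min_reach = max(0, 9.8 - 3.8) = max(0, 6) = 6

Answer: 6.0000 13.6000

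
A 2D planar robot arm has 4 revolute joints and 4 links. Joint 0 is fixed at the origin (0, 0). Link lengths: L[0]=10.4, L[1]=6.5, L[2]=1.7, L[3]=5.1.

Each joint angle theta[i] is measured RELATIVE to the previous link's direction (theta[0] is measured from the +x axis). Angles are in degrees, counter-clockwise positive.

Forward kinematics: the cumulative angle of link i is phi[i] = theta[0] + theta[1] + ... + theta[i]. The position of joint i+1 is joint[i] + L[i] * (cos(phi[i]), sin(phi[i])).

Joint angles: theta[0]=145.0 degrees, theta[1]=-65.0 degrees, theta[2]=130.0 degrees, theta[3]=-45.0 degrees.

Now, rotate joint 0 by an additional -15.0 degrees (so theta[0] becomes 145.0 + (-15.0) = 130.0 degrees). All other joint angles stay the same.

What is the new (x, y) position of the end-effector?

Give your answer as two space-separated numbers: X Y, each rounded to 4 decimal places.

Answer: -9.9968 15.9679

Derivation:
joint[0] = (0.0000, 0.0000)  (base)
link 0: phi[0] = 130 = 130 deg
  cos(130 deg) = -0.6428, sin(130 deg) = 0.7660
  joint[1] = (0.0000, 0.0000) + 10.4 * (-0.6428, 0.7660) = (0.0000 + -6.6850, 0.0000 + 7.9669) = (-6.6850, 7.9669)
link 1: phi[1] = 130 + -65 = 65 deg
  cos(65 deg) = 0.4226, sin(65 deg) = 0.9063
  joint[2] = (-6.6850, 7.9669) + 6.5 * (0.4226, 0.9063) = (-6.6850 + 2.7470, 7.9669 + 5.8910) = (-3.9380, 13.8579)
link 2: phi[2] = 130 + -65 + 130 = 195 deg
  cos(195 deg) = -0.9659, sin(195 deg) = -0.2588
  joint[3] = (-3.9380, 13.8579) + 1.7 * (-0.9659, -0.2588) = (-3.9380 + -1.6421, 13.8579 + -0.4400) = (-5.5800, 13.4179)
link 3: phi[3] = 130 + -65 + 130 + -45 = 150 deg
  cos(150 deg) = -0.8660, sin(150 deg) = 0.5000
  joint[4] = (-5.5800, 13.4179) + 5.1 * (-0.8660, 0.5000) = (-5.5800 + -4.4167, 13.4179 + 2.5500) = (-9.9968, 15.9679)
End effector: (-9.9968, 15.9679)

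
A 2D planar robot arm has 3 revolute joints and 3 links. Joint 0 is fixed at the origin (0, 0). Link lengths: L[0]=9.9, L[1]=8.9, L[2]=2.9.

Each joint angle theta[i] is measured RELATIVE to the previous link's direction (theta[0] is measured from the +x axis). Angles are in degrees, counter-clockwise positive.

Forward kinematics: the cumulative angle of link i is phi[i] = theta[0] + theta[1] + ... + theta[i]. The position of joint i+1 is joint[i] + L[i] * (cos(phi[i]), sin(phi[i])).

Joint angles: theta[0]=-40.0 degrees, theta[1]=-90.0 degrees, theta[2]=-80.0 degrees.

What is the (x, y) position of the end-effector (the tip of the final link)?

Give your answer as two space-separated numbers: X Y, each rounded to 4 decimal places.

Answer: -0.6484 -11.7314

Derivation:
joint[0] = (0.0000, 0.0000)  (base)
link 0: phi[0] = -40 = -40 deg
  cos(-40 deg) = 0.7660, sin(-40 deg) = -0.6428
  joint[1] = (0.0000, 0.0000) + 9.9 * (0.7660, -0.6428) = (0.0000 + 7.5838, 0.0000 + -6.3636) = (7.5838, -6.3636)
link 1: phi[1] = -40 + -90 = -130 deg
  cos(-130 deg) = -0.6428, sin(-130 deg) = -0.7660
  joint[2] = (7.5838, -6.3636) + 8.9 * (-0.6428, -0.7660) = (7.5838 + -5.7208, -6.3636 + -6.8178) = (1.8630, -13.1814)
link 2: phi[2] = -40 + -90 + -80 = -210 deg
  cos(-210 deg) = -0.8660, sin(-210 deg) = 0.5000
  joint[3] = (1.8630, -13.1814) + 2.9 * (-0.8660, 0.5000) = (1.8630 + -2.5115, -13.1814 + 1.4500) = (-0.6484, -11.7314)
End effector: (-0.6484, -11.7314)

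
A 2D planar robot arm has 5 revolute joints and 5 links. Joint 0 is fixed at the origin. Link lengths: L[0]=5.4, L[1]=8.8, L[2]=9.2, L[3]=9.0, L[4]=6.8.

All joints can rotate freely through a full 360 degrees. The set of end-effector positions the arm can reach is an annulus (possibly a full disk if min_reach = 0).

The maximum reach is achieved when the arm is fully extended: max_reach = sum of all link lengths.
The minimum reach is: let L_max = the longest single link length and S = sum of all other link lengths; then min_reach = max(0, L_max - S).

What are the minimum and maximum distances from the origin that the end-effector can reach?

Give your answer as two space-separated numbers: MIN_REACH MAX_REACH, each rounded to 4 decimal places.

Link lengths: [5.4, 8.8, 9.2, 9.0, 6.8]
max_reach = 5.4 + 8.8 + 9.2 + 9 + 6.8 = 39.2
L_max = max([5.4, 8.8, 9.2, 9.0, 6.8]) = 9.2
S (sum of others) = 39.2 - 9.2 = 30
min_reach = max(0, 9.2 - 30) = max(0, -20.8) = 0

Answer: 0.0000 39.2000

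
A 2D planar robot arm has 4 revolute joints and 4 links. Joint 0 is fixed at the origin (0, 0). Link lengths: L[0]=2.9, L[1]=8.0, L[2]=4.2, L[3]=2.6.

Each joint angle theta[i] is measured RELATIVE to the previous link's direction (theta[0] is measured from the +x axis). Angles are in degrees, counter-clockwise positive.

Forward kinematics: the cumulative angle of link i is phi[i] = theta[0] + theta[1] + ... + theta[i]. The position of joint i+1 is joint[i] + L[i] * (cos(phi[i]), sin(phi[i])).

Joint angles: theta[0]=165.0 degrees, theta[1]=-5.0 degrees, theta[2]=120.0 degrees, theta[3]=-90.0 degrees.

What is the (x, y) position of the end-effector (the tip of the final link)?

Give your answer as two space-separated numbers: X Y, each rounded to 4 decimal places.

joint[0] = (0.0000, 0.0000)  (base)
link 0: phi[0] = 165 = 165 deg
  cos(165 deg) = -0.9659, sin(165 deg) = 0.2588
  joint[1] = (0.0000, 0.0000) + 2.9 * (-0.9659, 0.2588) = (0.0000 + -2.8012, 0.0000 + 0.7506) = (-2.8012, 0.7506)
link 1: phi[1] = 165 + -5 = 160 deg
  cos(160 deg) = -0.9397, sin(160 deg) = 0.3420
  joint[2] = (-2.8012, 0.7506) + 8 * (-0.9397, 0.3420) = (-2.8012 + -7.5175, 0.7506 + 2.7362) = (-10.3187, 3.4867)
link 2: phi[2] = 165 + -5 + 120 = 280 deg
  cos(280 deg) = 0.1736, sin(280 deg) = -0.9848
  joint[3] = (-10.3187, 3.4867) + 4.2 * (0.1736, -0.9848) = (-10.3187 + 0.7293, 3.4867 + -4.1362) = (-9.5894, -0.6495)
link 3: phi[3] = 165 + -5 + 120 + -90 = 190 deg
  cos(190 deg) = -0.9848, sin(190 deg) = -0.1736
  joint[4] = (-9.5894, -0.6495) + 2.6 * (-0.9848, -0.1736) = (-9.5894 + -2.5605, -0.6495 + -0.4515) = (-12.1499, -1.1009)
End effector: (-12.1499, -1.1009)

Answer: -12.1499 -1.1009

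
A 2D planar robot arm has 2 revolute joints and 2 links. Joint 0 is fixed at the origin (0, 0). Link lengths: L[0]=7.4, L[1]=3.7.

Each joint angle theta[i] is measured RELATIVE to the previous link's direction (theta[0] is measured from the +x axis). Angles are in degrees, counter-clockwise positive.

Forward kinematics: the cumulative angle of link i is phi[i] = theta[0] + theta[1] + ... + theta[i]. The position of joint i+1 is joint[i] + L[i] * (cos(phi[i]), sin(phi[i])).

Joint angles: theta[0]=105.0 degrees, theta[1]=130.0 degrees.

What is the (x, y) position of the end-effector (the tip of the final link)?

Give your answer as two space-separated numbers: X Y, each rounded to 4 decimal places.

Answer: -4.0375 4.1170

Derivation:
joint[0] = (0.0000, 0.0000)  (base)
link 0: phi[0] = 105 = 105 deg
  cos(105 deg) = -0.2588, sin(105 deg) = 0.9659
  joint[1] = (0.0000, 0.0000) + 7.4 * (-0.2588, 0.9659) = (0.0000 + -1.9153, 0.0000 + 7.1479) = (-1.9153, 7.1479)
link 1: phi[1] = 105 + 130 = 235 deg
  cos(235 deg) = -0.5736, sin(235 deg) = -0.8192
  joint[2] = (-1.9153, 7.1479) + 3.7 * (-0.5736, -0.8192) = (-1.9153 + -2.1222, 7.1479 + -3.0309) = (-4.0375, 4.1170)
End effector: (-4.0375, 4.1170)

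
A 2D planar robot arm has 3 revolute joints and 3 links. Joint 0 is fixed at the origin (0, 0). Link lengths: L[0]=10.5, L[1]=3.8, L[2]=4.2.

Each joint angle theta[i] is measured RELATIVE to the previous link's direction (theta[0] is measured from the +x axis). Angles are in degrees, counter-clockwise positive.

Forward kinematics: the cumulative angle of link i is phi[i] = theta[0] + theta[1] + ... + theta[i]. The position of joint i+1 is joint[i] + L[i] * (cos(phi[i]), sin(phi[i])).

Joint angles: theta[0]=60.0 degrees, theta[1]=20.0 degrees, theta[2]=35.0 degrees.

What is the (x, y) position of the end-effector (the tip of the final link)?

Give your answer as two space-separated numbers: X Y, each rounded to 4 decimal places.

joint[0] = (0.0000, 0.0000)  (base)
link 0: phi[0] = 60 = 60 deg
  cos(60 deg) = 0.5000, sin(60 deg) = 0.8660
  joint[1] = (0.0000, 0.0000) + 10.5 * (0.5000, 0.8660) = (0.0000 + 5.2500, 0.0000 + 9.0933) = (5.2500, 9.0933)
link 1: phi[1] = 60 + 20 = 80 deg
  cos(80 deg) = 0.1736, sin(80 deg) = 0.9848
  joint[2] = (5.2500, 9.0933) + 3.8 * (0.1736, 0.9848) = (5.2500 + 0.6599, 9.0933 + 3.7423) = (5.9099, 12.8355)
link 2: phi[2] = 60 + 20 + 35 = 115 deg
  cos(115 deg) = -0.4226, sin(115 deg) = 0.9063
  joint[3] = (5.9099, 12.8355) + 4.2 * (-0.4226, 0.9063) = (5.9099 + -1.7750, 12.8355 + 3.8065) = (4.1349, 16.6420)
End effector: (4.1349, 16.6420)

Answer: 4.1349 16.6420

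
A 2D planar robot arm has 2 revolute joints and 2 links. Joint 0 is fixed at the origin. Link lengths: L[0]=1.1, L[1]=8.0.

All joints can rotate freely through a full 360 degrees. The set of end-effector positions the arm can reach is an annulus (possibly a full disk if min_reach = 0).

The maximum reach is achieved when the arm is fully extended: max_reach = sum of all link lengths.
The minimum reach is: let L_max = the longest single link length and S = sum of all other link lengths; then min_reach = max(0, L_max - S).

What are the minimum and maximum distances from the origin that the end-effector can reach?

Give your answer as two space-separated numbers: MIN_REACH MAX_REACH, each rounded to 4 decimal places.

Link lengths: [1.1, 8.0]
max_reach = 1.1 + 8 = 9.1
L_max = max([1.1, 8.0]) = 8
S (sum of others) = 9.1 - 8 = 1.1
min_reach = max(0, 8 - 1.1) = max(0, 6.9) = 6.9

Answer: 6.9000 9.1000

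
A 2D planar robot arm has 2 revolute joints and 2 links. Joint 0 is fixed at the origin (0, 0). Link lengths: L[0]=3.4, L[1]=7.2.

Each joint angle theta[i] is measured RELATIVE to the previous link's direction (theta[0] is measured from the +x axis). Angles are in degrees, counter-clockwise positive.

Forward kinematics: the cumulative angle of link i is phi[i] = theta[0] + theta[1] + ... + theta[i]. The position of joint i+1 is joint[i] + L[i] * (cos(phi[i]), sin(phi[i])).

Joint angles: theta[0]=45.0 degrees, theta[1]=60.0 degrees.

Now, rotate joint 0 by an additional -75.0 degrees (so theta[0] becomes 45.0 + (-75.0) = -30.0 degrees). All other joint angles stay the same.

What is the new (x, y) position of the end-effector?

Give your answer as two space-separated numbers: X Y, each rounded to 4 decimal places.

Answer: 9.1799 1.9000

Derivation:
joint[0] = (0.0000, 0.0000)  (base)
link 0: phi[0] = -30 = -30 deg
  cos(-30 deg) = 0.8660, sin(-30 deg) = -0.5000
  joint[1] = (0.0000, 0.0000) + 3.4 * (0.8660, -0.5000) = (0.0000 + 2.9445, 0.0000 + -1.7000) = (2.9445, -1.7000)
link 1: phi[1] = -30 + 60 = 30 deg
  cos(30 deg) = 0.8660, sin(30 deg) = 0.5000
  joint[2] = (2.9445, -1.7000) + 7.2 * (0.8660, 0.5000) = (2.9445 + 6.2354, -1.7000 + 3.6000) = (9.1799, 1.9000)
End effector: (9.1799, 1.9000)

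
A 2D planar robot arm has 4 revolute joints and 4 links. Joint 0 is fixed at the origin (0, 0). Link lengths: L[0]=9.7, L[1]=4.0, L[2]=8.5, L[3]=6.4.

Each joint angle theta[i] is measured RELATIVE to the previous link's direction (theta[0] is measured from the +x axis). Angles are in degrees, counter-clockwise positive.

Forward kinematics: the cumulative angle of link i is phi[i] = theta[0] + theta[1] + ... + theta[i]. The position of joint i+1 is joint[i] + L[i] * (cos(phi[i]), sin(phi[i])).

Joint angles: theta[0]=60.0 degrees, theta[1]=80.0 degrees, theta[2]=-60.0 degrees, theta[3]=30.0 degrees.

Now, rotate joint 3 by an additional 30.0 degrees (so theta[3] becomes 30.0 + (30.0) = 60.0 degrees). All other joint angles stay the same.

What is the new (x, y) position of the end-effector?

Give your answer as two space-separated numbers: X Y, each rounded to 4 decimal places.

Answer: -1.6409 23.4563

Derivation:
joint[0] = (0.0000, 0.0000)  (base)
link 0: phi[0] = 60 = 60 deg
  cos(60 deg) = 0.5000, sin(60 deg) = 0.8660
  joint[1] = (0.0000, 0.0000) + 9.7 * (0.5000, 0.8660) = (0.0000 + 4.8500, 0.0000 + 8.4004) = (4.8500, 8.4004)
link 1: phi[1] = 60 + 80 = 140 deg
  cos(140 deg) = -0.7660, sin(140 deg) = 0.6428
  joint[2] = (4.8500, 8.4004) + 4 * (-0.7660, 0.6428) = (4.8500 + -3.0642, 8.4004 + 2.5712) = (1.7858, 10.9716)
link 2: phi[2] = 60 + 80 + -60 = 80 deg
  cos(80 deg) = 0.1736, sin(80 deg) = 0.9848
  joint[3] = (1.7858, 10.9716) + 8.5 * (0.1736, 0.9848) = (1.7858 + 1.4760, 10.9716 + 8.3709) = (3.2618, 19.3425)
link 3: phi[3] = 60 + 80 + -60 + 60 = 140 deg
  cos(140 deg) = -0.7660, sin(140 deg) = 0.6428
  joint[4] = (3.2618, 19.3425) + 6.4 * (-0.7660, 0.6428) = (3.2618 + -4.9027, 19.3425 + 4.1138) = (-1.6409, 23.4563)
End effector: (-1.6409, 23.4563)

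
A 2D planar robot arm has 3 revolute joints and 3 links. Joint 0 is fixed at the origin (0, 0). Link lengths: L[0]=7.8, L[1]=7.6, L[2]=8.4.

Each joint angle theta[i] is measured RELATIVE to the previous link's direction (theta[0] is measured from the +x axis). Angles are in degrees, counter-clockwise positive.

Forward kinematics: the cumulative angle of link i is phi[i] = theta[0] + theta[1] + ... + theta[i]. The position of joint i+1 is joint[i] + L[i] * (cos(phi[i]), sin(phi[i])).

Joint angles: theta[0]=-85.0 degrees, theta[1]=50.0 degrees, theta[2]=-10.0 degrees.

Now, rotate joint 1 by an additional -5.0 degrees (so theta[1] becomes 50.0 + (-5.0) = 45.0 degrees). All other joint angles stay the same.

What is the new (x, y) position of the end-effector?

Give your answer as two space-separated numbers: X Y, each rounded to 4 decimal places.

Answer: 11.9012 -19.0903

Derivation:
joint[0] = (0.0000, 0.0000)  (base)
link 0: phi[0] = -85 = -85 deg
  cos(-85 deg) = 0.0872, sin(-85 deg) = -0.9962
  joint[1] = (0.0000, 0.0000) + 7.8 * (0.0872, -0.9962) = (0.0000 + 0.6798, 0.0000 + -7.7703) = (0.6798, -7.7703)
link 1: phi[1] = -85 + 45 = -40 deg
  cos(-40 deg) = 0.7660, sin(-40 deg) = -0.6428
  joint[2] = (0.6798, -7.7703) + 7.6 * (0.7660, -0.6428) = (0.6798 + 5.8219, -7.7703 + -4.8852) = (6.5018, -12.6555)
link 2: phi[2] = -85 + 45 + -10 = -50 deg
  cos(-50 deg) = 0.6428, sin(-50 deg) = -0.7660
  joint[3] = (6.5018, -12.6555) + 8.4 * (0.6428, -0.7660) = (6.5018 + 5.3994, -12.6555 + -6.4348) = (11.9012, -19.0903)
End effector: (11.9012, -19.0903)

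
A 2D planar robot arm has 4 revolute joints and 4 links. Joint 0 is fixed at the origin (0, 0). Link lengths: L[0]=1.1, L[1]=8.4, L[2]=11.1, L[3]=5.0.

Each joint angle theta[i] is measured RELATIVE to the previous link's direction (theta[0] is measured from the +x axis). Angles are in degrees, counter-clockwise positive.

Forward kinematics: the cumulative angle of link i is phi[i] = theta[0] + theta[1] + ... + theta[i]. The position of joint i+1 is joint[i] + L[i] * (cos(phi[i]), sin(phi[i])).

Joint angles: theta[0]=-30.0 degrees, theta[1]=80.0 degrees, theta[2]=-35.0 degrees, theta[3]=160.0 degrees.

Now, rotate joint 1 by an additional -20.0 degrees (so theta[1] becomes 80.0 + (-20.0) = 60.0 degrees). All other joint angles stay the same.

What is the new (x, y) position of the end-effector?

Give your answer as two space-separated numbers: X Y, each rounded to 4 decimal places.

Answer: 14.7535 4.7957

Derivation:
joint[0] = (0.0000, 0.0000)  (base)
link 0: phi[0] = -30 = -30 deg
  cos(-30 deg) = 0.8660, sin(-30 deg) = -0.5000
  joint[1] = (0.0000, 0.0000) + 1.1 * (0.8660, -0.5000) = (0.0000 + 0.9526, 0.0000 + -0.5500) = (0.9526, -0.5500)
link 1: phi[1] = -30 + 60 = 30 deg
  cos(30 deg) = 0.8660, sin(30 deg) = 0.5000
  joint[2] = (0.9526, -0.5500) + 8.4 * (0.8660, 0.5000) = (0.9526 + 7.2746, -0.5500 + 4.2000) = (8.2272, 3.6500)
link 2: phi[2] = -30 + 60 + -35 = -5 deg
  cos(-5 deg) = 0.9962, sin(-5 deg) = -0.0872
  joint[3] = (8.2272, 3.6500) + 11.1 * (0.9962, -0.0872) = (8.2272 + 11.0578, 3.6500 + -0.9674) = (19.2850, 2.6826)
link 3: phi[3] = -30 + 60 + -35 + 160 = 155 deg
  cos(155 deg) = -0.9063, sin(155 deg) = 0.4226
  joint[4] = (19.2850, 2.6826) + 5 * (-0.9063, 0.4226) = (19.2850 + -4.5315, 2.6826 + 2.1131) = (14.7535, 4.7957)
End effector: (14.7535, 4.7957)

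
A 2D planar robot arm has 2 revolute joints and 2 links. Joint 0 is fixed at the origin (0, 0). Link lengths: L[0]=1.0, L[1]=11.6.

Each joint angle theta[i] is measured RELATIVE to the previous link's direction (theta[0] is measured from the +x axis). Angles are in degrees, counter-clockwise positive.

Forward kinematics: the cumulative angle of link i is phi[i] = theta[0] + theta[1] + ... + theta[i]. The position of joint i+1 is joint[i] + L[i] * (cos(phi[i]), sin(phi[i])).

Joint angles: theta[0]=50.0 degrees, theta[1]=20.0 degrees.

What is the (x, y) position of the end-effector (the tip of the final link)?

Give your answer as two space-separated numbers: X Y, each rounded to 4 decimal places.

joint[0] = (0.0000, 0.0000)  (base)
link 0: phi[0] = 50 = 50 deg
  cos(50 deg) = 0.6428, sin(50 deg) = 0.7660
  joint[1] = (0.0000, 0.0000) + 1 * (0.6428, 0.7660) = (0.0000 + 0.6428, 0.0000 + 0.7660) = (0.6428, 0.7660)
link 1: phi[1] = 50 + 20 = 70 deg
  cos(70 deg) = 0.3420, sin(70 deg) = 0.9397
  joint[2] = (0.6428, 0.7660) + 11.6 * (0.3420, 0.9397) = (0.6428 + 3.9674, 0.7660 + 10.9004) = (4.6102, 11.6665)
End effector: (4.6102, 11.6665)

Answer: 4.6102 11.6665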